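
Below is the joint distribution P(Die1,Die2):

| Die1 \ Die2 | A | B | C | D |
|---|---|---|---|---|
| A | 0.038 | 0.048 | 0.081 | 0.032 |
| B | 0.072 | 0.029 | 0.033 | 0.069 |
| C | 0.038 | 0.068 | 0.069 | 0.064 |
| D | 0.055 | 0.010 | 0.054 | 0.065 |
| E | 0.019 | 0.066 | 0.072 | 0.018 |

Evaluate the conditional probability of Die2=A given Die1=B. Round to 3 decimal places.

P(Die1=B) = 0.072 + 0.029 + 0.033 + 0.069 = 0.203.
P(Die2=A | Die1=B) = 0.072/0.203 = 0.355.

0.355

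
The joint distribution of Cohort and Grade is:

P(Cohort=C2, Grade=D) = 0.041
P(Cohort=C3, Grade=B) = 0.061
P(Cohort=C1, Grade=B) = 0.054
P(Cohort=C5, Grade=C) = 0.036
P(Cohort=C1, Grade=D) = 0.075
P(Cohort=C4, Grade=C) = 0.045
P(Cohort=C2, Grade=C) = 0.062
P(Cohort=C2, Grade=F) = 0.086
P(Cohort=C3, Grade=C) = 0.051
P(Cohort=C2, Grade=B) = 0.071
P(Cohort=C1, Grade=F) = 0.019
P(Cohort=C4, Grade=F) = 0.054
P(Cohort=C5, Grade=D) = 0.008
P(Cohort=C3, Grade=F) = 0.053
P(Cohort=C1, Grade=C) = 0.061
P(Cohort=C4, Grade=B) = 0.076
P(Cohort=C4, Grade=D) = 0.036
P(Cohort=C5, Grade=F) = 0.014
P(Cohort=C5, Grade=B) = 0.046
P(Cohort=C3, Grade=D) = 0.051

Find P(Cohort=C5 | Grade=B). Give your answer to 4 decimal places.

P(Grade=B) = 0.054 + 0.071 + 0.061 + 0.076 + 0.046 = 0.308.
P(Cohort=C5 | Grade=B) = 0.046/0.308 = 0.1494.

0.1494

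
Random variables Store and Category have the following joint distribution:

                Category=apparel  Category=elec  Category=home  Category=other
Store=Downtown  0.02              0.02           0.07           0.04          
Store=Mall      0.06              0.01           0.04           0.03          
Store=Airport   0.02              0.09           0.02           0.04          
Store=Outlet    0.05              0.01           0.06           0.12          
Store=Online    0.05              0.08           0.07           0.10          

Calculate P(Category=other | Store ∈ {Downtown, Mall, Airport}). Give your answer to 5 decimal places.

P(Store=Downtown) = 0.02 + 0.02 + 0.07 + 0.04 = 0.15.
P(Store=Mall) = 0.06 + 0.01 + 0.04 + 0.03 = 0.14.
P(Store=Airport) = 0.02 + 0.09 + 0.02 + 0.04 = 0.17.
P(Store ∈ {Downtown, Mall, Airport}) = 0.15 + 0.14 + 0.17 = 0.46; P(Category=other, Store ∈ {Downtown, Mall, Airport}) = 0.04 + 0.03 + 0.04 = 0.11.
P(Category=other | Store ∈ {Downtown, Mall, Airport}) = 0.11/0.46 = 0.23913.

0.23913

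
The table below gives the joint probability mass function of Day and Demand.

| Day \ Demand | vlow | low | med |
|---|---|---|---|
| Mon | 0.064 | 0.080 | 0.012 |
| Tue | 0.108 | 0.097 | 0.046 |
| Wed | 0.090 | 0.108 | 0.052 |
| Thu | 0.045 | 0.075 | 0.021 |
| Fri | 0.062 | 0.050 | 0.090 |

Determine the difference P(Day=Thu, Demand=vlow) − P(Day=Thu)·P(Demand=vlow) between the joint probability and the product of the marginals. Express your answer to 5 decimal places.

P(Day=Thu) = 0.045 + 0.075 + 0.021 = 0.141.
P(Demand=vlow) = 0.064 + 0.108 + 0.090 + 0.045 + 0.062 = 0.369.
P(Day=Thu, Demand=vlow) − P(Day=Thu)P(Demand=vlow) = 0.045 − 0.141×0.369 = -0.00703.

-0.00703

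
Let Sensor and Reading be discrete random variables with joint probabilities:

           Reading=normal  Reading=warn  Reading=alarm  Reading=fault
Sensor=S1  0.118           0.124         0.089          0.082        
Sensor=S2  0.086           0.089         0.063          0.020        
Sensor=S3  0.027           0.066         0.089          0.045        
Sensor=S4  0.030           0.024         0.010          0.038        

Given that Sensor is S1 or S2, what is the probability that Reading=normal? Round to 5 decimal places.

0.30402

P(Sensor=S1) = 0.118 + 0.124 + 0.089 + 0.082 = 0.413.
P(Sensor=S2) = 0.086 + 0.089 + 0.063 + 0.020 = 0.258.
P(Sensor ∈ {S1, S2}) = 0.413 + 0.258 = 0.671; P(Reading=normal, Sensor ∈ {S1, S2}) = 0.118 + 0.086 = 0.204.
P(Reading=normal | Sensor ∈ {S1, S2}) = 0.204/0.671 = 0.30402.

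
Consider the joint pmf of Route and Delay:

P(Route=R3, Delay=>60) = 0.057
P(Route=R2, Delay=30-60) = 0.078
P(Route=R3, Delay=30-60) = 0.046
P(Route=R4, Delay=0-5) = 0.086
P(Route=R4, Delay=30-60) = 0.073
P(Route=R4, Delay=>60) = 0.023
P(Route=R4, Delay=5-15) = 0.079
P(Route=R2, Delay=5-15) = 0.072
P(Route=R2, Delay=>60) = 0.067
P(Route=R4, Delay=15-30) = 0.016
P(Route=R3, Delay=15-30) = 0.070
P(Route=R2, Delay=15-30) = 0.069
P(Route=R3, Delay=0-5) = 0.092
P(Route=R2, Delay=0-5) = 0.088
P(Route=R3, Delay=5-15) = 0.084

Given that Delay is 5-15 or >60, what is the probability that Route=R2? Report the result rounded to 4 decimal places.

0.3639

P(Delay=5-15) = 0.072 + 0.084 + 0.079 = 0.235.
P(Delay=>60) = 0.067 + 0.057 + 0.023 = 0.147.
P(Delay ∈ {5-15, >60}) = 0.235 + 0.147 = 0.382; P(Route=R2, Delay ∈ {5-15, >60}) = 0.072 + 0.067 = 0.139.
P(Route=R2 | Delay ∈ {5-15, >60}) = 0.139/0.382 = 0.3639.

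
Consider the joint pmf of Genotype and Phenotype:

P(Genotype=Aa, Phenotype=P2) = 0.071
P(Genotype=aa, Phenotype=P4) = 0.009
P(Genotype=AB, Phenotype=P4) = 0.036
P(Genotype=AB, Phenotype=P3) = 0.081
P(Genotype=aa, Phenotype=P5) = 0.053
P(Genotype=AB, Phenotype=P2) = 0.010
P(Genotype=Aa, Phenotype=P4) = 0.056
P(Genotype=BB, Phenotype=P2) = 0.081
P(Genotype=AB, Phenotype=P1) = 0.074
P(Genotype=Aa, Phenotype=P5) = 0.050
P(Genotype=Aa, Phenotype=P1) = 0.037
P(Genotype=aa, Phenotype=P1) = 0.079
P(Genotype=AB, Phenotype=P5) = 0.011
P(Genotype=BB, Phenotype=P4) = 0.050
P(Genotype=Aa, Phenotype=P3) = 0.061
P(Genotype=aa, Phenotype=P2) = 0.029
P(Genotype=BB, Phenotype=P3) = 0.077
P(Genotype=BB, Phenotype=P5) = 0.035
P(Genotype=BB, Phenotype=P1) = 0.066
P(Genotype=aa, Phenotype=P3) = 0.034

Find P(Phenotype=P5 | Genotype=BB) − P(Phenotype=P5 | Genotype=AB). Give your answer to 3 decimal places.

0.061

P(Genotype=BB) = 0.066 + 0.081 + 0.077 + 0.050 + 0.035 = 0.309; P(Phenotype=P5 | Genotype=BB) = 0.035/0.309 = 0.1133.
P(Genotype=AB) = 0.074 + 0.010 + 0.081 + 0.036 + 0.011 = 0.212; P(Phenotype=P5 | Genotype=AB) = 0.011/0.212 = 0.0519.
Difference = 0.061.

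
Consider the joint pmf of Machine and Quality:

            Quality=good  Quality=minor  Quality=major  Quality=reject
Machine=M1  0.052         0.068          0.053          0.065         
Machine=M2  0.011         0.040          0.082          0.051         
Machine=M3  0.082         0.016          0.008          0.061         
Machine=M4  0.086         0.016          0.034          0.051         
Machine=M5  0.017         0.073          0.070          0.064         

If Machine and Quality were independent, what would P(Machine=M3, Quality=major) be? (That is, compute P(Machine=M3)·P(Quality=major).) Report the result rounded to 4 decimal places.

0.0412

P(Machine=M3) = 0.082 + 0.016 + 0.008 + 0.061 = 0.167.
P(Quality=major) = 0.053 + 0.082 + 0.008 + 0.034 + 0.070 = 0.247.
Product: 0.167 × 0.247 = 0.0412.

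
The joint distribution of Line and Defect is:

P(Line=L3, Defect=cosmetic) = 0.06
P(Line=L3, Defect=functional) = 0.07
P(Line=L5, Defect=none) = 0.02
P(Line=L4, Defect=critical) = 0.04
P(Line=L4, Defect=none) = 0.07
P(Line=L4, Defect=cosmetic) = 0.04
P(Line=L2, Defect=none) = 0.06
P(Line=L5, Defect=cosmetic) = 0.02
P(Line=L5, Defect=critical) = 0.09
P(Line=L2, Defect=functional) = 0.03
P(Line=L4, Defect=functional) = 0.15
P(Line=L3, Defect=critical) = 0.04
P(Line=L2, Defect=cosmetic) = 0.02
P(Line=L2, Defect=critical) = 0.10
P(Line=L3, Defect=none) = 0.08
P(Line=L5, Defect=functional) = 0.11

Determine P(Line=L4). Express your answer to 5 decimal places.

0.30000

P(Line=L4) = 0.07 + 0.04 + 0.15 + 0.04 = 0.30.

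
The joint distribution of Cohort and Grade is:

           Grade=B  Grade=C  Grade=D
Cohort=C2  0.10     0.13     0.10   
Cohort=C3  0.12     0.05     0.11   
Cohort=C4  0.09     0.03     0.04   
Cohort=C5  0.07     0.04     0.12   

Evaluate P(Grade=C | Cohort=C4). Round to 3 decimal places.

0.188

P(Cohort=C4) = 0.09 + 0.03 + 0.04 = 0.16.
P(Grade=C | Cohort=C4) = 0.03/0.16 = 0.188.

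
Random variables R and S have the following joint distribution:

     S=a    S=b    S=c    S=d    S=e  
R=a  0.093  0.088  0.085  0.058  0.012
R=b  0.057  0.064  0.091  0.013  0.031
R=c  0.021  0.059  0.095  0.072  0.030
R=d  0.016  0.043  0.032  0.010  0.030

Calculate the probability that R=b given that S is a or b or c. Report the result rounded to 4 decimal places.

0.2849

P(S=a) = 0.093 + 0.057 + 0.021 + 0.016 = 0.187.
P(S=b) = 0.088 + 0.064 + 0.059 + 0.043 = 0.254.
P(S=c) = 0.085 + 0.091 + 0.095 + 0.032 = 0.303.
P(S ∈ {a, b, c}) = 0.187 + 0.254 + 0.303 = 0.744; P(R=b, S ∈ {a, b, c}) = 0.057 + 0.064 + 0.091 = 0.212.
P(R=b | S ∈ {a, b, c}) = 0.212/0.744 = 0.2849.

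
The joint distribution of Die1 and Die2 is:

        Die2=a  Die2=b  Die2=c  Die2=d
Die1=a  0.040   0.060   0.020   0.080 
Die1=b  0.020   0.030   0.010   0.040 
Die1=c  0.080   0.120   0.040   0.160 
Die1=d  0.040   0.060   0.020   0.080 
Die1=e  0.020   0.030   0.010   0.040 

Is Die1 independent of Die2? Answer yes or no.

Every cell satisfies P(Die1,Die2) = P(Die1)·P(Die2). For instance P(Die1=e) = 0.100, P(Die2=b) = 0.300, and 0.100×0.300 = 0.030 matches the joint entry. So Die1 and Die2 are independent.

yes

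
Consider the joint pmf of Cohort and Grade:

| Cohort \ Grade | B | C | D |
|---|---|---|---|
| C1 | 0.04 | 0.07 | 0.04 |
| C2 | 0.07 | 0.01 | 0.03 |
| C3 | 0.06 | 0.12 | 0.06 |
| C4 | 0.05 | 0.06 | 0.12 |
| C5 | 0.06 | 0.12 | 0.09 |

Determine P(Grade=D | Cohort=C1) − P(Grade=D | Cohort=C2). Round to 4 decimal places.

-0.0061

P(Cohort=C1) = 0.04 + 0.07 + 0.04 = 0.15; P(Grade=D | Cohort=C1) = 0.04/0.15 = 0.26667.
P(Cohort=C2) = 0.07 + 0.01 + 0.03 = 0.11; P(Grade=D | Cohort=C2) = 0.03/0.11 = 0.27273.
Difference = -0.0061.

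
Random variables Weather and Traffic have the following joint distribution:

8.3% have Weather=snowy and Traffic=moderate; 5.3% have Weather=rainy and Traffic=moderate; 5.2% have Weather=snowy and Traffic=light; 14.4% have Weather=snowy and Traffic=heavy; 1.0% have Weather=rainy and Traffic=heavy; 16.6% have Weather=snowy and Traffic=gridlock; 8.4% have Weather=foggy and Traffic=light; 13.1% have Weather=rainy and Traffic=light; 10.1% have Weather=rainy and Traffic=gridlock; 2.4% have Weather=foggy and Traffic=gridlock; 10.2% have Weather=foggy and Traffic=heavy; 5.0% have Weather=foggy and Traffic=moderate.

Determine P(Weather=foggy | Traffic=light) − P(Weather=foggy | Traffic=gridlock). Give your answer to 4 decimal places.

0.2321

P(Traffic=light) = 0.131 + 0.052 + 0.084 = 0.267; P(Weather=foggy | Traffic=light) = 0.084/0.267 = 0.31461.
P(Traffic=gridlock) = 0.101 + 0.166 + 0.024 = 0.291; P(Weather=foggy | Traffic=gridlock) = 0.024/0.291 = 0.08247.
Difference = 0.2321.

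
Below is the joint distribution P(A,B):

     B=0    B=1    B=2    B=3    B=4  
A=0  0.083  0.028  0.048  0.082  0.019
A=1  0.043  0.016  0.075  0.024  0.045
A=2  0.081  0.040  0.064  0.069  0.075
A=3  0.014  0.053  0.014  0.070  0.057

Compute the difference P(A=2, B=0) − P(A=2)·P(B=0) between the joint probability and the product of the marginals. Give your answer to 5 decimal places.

P(A=2) = 0.081 + 0.040 + 0.064 + 0.069 + 0.075 = 0.329.
P(B=0) = 0.083 + 0.043 + 0.081 + 0.014 = 0.221.
P(A=2, B=0) − P(A=2)P(B=0) = 0.081 − 0.329×0.221 = 0.00829.

0.00829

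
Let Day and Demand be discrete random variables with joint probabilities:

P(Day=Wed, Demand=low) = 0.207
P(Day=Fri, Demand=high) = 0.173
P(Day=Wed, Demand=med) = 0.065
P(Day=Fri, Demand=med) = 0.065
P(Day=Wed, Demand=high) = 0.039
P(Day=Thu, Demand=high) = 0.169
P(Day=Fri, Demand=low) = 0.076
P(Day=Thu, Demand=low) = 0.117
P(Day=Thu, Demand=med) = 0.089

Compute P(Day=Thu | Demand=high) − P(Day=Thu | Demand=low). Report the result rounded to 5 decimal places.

0.15107

P(Demand=high) = 0.039 + 0.169 + 0.173 = 0.381; P(Day=Thu | Demand=high) = 0.169/0.381 = 0.443570.
P(Demand=low) = 0.207 + 0.117 + 0.076 = 0.400; P(Day=Thu | Demand=low) = 0.117/0.400 = 0.292500.
Difference = 0.15107.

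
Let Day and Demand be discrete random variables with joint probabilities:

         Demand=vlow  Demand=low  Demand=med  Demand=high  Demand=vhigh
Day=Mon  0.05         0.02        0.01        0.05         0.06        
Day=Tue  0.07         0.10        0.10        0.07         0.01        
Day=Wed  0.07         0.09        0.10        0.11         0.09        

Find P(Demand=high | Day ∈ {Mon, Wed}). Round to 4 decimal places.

P(Day=Mon) = 0.05 + 0.02 + 0.01 + 0.05 + 0.06 = 0.19.
P(Day=Wed) = 0.07 + 0.09 + 0.10 + 0.11 + 0.09 = 0.46.
P(Day ∈ {Mon, Wed}) = 0.19 + 0.46 = 0.65; P(Demand=high, Day ∈ {Mon, Wed}) = 0.05 + 0.11 = 0.16.
P(Demand=high | Day ∈ {Mon, Wed}) = 0.16/0.65 = 0.2462.

0.2462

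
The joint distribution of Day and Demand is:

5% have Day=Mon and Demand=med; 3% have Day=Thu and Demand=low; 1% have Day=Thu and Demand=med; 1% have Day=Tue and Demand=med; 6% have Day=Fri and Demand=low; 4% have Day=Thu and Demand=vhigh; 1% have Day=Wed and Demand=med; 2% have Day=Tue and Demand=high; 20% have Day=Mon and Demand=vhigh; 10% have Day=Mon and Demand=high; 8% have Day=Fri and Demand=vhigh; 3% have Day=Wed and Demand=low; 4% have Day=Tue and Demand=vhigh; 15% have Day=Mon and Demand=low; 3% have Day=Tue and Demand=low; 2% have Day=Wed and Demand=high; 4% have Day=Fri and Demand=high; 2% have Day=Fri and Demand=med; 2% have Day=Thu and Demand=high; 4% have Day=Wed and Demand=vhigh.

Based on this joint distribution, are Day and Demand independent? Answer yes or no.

yes

Every cell satisfies P(Day,Demand) = P(Day)·P(Demand). For instance P(Day=Wed) = 0.10, P(Demand=med) = 0.10, and 0.10×0.10 = 0.01 matches the joint entry. So Day and Demand are independent.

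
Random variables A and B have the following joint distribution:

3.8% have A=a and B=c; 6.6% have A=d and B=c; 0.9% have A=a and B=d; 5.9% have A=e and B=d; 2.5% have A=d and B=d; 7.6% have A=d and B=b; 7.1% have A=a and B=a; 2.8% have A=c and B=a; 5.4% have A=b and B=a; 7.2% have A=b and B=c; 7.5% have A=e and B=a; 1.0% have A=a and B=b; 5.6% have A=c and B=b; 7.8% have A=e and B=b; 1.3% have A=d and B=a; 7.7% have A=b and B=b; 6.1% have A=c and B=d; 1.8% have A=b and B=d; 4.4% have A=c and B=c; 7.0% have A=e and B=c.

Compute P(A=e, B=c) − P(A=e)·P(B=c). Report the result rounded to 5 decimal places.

P(A=e) = 0.075 + 0.078 + 0.070 + 0.059 = 0.282.
P(B=c) = 0.038 + 0.072 + 0.044 + 0.066 + 0.070 = 0.290.
P(A=e, B=c) − P(A=e)P(B=c) = 0.070 − 0.282×0.290 = -0.01178.

-0.01178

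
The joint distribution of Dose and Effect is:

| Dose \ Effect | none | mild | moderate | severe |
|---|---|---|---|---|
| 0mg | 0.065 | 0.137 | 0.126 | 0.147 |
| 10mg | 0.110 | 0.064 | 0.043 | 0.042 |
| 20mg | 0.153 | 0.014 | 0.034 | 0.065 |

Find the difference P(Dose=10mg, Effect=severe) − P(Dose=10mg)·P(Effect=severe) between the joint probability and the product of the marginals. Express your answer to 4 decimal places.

P(Dose=10mg) = 0.110 + 0.064 + 0.043 + 0.042 = 0.259.
P(Effect=severe) = 0.147 + 0.042 + 0.065 = 0.254.
P(Dose=10mg, Effect=severe) − P(Dose=10mg)P(Effect=severe) = 0.042 − 0.259×0.254 = -0.0238.

-0.0238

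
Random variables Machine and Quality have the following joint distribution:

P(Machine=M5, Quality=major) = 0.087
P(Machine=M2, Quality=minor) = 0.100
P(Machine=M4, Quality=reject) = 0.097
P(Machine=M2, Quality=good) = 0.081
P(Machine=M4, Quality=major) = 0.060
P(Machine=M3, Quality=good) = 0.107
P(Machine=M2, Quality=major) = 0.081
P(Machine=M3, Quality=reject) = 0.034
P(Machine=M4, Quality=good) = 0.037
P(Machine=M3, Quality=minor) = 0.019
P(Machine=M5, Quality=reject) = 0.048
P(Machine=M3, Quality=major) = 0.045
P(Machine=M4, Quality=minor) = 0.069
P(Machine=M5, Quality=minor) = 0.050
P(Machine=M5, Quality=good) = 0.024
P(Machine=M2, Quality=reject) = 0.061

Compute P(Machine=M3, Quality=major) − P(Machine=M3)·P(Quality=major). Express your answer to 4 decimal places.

-0.0110

P(Machine=M3) = 0.107 + 0.019 + 0.045 + 0.034 = 0.205.
P(Quality=major) = 0.081 + 0.045 + 0.060 + 0.087 = 0.273.
P(Machine=M3, Quality=major) − P(Machine=M3)P(Quality=major) = 0.045 − 0.205×0.273 = -0.0110.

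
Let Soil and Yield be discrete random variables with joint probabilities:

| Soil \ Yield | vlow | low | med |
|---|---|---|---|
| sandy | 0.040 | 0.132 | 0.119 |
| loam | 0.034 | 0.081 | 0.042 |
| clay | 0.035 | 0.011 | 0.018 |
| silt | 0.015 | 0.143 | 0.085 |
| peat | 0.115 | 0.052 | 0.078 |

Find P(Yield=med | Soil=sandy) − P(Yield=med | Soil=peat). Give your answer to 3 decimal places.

P(Soil=sandy) = 0.040 + 0.132 + 0.119 = 0.291; P(Yield=med | Soil=sandy) = 0.119/0.291 = 0.4089.
P(Soil=peat) = 0.115 + 0.052 + 0.078 = 0.245; P(Yield=med | Soil=peat) = 0.078/0.245 = 0.3184.
Difference = 0.091.

0.091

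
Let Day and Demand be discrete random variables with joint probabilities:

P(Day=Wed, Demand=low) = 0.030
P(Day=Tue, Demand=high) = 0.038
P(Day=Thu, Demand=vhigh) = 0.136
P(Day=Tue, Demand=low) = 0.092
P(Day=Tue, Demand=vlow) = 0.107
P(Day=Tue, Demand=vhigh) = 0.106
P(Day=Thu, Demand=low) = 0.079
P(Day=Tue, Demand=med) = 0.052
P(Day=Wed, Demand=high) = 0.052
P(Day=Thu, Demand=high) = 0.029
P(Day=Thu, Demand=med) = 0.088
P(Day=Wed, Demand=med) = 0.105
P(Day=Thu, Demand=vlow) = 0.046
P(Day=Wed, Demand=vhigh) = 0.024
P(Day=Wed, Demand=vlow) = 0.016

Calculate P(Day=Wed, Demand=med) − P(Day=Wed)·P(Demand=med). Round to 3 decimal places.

P(Day=Wed) = 0.016 + 0.030 + 0.105 + 0.052 + 0.024 = 0.227.
P(Demand=med) = 0.052 + 0.105 + 0.088 = 0.245.
P(Day=Wed, Demand=med) − P(Day=Wed)P(Demand=med) = 0.105 − 0.227×0.245 = 0.049.

0.049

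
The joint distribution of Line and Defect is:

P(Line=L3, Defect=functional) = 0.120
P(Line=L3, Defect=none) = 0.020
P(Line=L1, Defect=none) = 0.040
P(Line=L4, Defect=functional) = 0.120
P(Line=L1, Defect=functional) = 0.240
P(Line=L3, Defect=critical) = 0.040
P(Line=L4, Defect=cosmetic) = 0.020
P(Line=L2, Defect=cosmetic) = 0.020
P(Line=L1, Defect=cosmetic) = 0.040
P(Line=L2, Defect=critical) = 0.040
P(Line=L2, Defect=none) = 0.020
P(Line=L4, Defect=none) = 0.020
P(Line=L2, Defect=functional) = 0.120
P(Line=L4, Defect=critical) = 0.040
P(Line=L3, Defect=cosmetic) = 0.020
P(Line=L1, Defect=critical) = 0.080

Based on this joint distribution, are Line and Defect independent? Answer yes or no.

yes

Every cell satisfies P(Line,Defect) = P(Line)·P(Defect). For instance P(Line=L2) = 0.200, P(Defect=none) = 0.100, and 0.200×0.100 = 0.020 matches the joint entry. So Line and Defect are independent.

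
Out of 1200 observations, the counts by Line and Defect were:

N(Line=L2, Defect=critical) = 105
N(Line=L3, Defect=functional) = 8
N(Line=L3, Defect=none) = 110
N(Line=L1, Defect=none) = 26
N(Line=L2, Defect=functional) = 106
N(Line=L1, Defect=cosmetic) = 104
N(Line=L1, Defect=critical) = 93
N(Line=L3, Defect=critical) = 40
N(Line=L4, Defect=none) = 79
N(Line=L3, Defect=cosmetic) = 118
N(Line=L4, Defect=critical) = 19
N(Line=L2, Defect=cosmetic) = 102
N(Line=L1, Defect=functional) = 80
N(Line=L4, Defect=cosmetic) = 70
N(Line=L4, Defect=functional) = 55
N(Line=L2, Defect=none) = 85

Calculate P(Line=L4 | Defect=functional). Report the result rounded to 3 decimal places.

Total with Defect=functional: 80 + 106 + 8 + 55 = 249.
P(Line=L4 | Defect=functional) = 55/249 = 0.221.

0.221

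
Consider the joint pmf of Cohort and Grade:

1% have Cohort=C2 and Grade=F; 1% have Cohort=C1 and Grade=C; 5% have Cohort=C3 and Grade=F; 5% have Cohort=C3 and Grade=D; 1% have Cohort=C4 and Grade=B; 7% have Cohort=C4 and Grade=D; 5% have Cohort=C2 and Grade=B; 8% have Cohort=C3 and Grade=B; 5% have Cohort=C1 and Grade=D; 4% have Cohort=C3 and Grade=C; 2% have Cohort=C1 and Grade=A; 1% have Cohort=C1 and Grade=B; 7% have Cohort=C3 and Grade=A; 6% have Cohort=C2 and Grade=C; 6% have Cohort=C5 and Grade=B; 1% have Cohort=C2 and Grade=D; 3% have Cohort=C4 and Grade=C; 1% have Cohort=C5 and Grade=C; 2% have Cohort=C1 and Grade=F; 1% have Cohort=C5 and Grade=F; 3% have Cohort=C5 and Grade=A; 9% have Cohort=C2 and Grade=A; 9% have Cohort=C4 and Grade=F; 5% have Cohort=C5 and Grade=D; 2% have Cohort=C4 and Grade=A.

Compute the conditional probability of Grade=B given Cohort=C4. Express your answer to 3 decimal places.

0.045

P(Cohort=C4) = 0.02 + 0.01 + 0.03 + 0.07 + 0.09 = 0.22.
P(Grade=B | Cohort=C4) = 0.01/0.22 = 0.045.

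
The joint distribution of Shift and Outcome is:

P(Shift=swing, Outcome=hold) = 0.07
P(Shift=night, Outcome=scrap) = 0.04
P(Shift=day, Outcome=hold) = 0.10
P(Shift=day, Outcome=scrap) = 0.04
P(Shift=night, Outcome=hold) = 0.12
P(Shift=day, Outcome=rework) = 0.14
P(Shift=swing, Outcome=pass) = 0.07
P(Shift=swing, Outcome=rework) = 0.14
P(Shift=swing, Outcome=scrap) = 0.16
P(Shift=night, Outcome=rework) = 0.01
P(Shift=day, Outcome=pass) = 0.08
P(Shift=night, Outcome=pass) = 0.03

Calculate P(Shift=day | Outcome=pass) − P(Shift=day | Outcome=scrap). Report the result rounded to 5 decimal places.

0.27778

P(Outcome=pass) = 0.08 + 0.07 + 0.03 = 0.18; P(Shift=day | Outcome=pass) = 0.08/0.18 = 0.444444.
P(Outcome=scrap) = 0.04 + 0.16 + 0.04 = 0.24; P(Shift=day | Outcome=scrap) = 0.04/0.24 = 0.166667.
Difference = 0.27778.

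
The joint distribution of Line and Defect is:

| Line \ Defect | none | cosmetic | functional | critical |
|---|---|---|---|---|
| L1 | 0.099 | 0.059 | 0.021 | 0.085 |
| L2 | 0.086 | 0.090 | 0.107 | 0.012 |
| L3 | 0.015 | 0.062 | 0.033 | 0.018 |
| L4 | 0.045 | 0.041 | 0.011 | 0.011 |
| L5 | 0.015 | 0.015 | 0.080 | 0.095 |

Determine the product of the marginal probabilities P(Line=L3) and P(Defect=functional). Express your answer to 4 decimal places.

P(Line=L3) = 0.015 + 0.062 + 0.033 + 0.018 = 0.128.
P(Defect=functional) = 0.021 + 0.107 + 0.033 + 0.011 + 0.080 = 0.252.
Product: 0.128 × 0.252 = 0.0323.

0.0323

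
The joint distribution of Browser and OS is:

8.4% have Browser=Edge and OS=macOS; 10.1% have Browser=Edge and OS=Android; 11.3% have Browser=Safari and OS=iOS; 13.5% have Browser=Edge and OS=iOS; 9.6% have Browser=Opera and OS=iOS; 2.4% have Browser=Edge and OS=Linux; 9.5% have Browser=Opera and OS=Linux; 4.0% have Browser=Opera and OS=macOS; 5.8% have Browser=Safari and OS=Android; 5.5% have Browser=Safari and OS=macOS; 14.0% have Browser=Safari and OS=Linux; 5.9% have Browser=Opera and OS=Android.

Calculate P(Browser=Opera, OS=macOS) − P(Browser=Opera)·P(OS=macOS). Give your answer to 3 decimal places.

P(Browser=Opera) = 0.040 + 0.095 + 0.096 + 0.059 = 0.290.
P(OS=macOS) = 0.055 + 0.084 + 0.040 = 0.179.
P(Browser=Opera, OS=macOS) − P(Browser=Opera)P(OS=macOS) = 0.040 − 0.290×0.179 = -0.012.

-0.012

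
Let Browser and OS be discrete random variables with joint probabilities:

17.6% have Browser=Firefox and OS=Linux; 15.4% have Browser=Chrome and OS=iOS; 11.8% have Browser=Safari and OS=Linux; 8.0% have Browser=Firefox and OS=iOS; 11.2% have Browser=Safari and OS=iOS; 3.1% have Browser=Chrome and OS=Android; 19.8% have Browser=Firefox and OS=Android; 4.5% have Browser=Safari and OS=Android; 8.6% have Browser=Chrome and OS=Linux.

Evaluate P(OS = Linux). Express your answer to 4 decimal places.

P(OS=Linux) = 0.086 + 0.176 + 0.118 = 0.380.

0.3800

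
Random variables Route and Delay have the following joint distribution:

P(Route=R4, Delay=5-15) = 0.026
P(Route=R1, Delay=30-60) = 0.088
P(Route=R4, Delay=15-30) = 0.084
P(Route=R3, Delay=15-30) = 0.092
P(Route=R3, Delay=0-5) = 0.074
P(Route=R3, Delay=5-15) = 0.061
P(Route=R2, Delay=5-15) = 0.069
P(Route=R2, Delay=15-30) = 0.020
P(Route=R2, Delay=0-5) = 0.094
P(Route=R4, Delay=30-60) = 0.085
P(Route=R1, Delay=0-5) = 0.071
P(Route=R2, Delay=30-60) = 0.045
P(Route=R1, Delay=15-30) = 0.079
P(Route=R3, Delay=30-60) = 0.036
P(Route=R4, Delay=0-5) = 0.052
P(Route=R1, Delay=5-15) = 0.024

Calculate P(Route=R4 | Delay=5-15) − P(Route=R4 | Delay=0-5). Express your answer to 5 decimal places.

-0.03425

P(Delay=5-15) = 0.024 + 0.069 + 0.061 + 0.026 = 0.180; P(Route=R4 | Delay=5-15) = 0.026/0.180 = 0.144444.
P(Delay=0-5) = 0.071 + 0.094 + 0.074 + 0.052 = 0.291; P(Route=R4 | Delay=0-5) = 0.052/0.291 = 0.178694.
Difference = -0.03425.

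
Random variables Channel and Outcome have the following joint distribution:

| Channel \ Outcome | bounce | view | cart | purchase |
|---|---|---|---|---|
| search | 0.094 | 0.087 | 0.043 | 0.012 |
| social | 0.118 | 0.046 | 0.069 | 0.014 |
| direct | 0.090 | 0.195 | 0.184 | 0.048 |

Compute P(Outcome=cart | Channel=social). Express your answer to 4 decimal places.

P(Channel=social) = 0.118 + 0.046 + 0.069 + 0.014 = 0.247.
P(Outcome=cart | Channel=social) = 0.069/0.247 = 0.2794.

0.2794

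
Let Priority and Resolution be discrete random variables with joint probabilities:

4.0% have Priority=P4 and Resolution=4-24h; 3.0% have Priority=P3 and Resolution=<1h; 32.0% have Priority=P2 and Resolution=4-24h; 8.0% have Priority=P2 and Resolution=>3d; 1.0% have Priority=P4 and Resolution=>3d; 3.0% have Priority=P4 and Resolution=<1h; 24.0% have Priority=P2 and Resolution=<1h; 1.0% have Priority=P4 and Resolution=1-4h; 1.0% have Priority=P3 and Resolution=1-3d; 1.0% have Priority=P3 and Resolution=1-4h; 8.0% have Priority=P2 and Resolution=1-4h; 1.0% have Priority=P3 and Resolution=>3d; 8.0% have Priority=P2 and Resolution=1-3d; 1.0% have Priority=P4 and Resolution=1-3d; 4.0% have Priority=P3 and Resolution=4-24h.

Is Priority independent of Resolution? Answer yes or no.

yes

Every cell satisfies P(Priority,Resolution) = P(Priority)·P(Resolution). For instance P(Priority=P4) = 0.100, P(Resolution=<1h) = 0.300, and 0.100×0.300 = 0.030 matches the joint entry. So Priority and Resolution are independent.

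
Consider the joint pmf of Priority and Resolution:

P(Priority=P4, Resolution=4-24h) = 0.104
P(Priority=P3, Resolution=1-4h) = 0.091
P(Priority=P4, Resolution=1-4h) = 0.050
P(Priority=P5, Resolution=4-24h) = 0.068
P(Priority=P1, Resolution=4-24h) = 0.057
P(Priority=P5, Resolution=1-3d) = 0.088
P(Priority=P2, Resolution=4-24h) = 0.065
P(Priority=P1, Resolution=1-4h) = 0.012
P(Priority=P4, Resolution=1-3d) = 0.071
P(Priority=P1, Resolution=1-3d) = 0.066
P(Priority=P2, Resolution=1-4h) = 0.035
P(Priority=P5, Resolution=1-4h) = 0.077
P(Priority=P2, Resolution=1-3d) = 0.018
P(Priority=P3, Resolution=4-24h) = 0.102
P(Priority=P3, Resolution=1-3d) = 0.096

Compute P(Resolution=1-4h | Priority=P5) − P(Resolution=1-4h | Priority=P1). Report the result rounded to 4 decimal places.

P(Priority=P5) = 0.077 + 0.068 + 0.088 = 0.233; P(Resolution=1-4h | Priority=P5) = 0.077/0.233 = 0.33047.
P(Priority=P1) = 0.012 + 0.057 + 0.066 = 0.135; P(Resolution=1-4h | Priority=P1) = 0.012/0.135 = 0.08889.
Difference = 0.2416.

0.2416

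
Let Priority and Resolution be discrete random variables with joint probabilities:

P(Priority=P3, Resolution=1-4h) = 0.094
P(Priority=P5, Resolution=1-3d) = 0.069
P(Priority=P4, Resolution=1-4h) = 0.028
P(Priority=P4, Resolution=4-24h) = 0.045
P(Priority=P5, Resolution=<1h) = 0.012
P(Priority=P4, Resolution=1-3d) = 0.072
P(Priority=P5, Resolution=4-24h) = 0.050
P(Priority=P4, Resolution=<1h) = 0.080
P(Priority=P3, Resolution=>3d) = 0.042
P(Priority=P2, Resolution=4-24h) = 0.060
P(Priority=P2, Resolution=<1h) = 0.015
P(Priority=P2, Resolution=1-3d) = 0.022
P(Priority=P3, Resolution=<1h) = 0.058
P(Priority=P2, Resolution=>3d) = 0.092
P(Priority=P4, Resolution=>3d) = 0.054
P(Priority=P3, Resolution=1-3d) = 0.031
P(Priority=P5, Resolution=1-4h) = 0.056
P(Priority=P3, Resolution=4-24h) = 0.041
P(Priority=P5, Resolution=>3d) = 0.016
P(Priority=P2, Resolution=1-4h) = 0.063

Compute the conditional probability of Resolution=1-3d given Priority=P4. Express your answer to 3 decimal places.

0.258

P(Priority=P4) = 0.080 + 0.028 + 0.045 + 0.072 + 0.054 = 0.279.
P(Resolution=1-3d | Priority=P4) = 0.072/0.279 = 0.258.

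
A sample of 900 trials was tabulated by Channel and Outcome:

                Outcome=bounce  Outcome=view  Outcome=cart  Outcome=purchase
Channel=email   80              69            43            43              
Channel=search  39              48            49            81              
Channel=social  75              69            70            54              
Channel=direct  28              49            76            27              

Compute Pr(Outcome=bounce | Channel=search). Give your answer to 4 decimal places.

Total with Channel=search: 39 + 48 + 49 + 81 = 217.
P(Outcome=bounce | Channel=search) = 39/217 = 0.1797.

0.1797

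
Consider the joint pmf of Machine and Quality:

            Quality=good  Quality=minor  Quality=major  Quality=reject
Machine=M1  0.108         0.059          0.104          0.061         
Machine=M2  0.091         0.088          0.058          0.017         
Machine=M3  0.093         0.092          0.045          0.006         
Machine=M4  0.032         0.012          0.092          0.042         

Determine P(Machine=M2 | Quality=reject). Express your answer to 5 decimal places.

0.13492

P(Quality=reject) = 0.061 + 0.017 + 0.006 + 0.042 = 0.126.
P(Machine=M2 | Quality=reject) = 0.017/0.126 = 0.13492.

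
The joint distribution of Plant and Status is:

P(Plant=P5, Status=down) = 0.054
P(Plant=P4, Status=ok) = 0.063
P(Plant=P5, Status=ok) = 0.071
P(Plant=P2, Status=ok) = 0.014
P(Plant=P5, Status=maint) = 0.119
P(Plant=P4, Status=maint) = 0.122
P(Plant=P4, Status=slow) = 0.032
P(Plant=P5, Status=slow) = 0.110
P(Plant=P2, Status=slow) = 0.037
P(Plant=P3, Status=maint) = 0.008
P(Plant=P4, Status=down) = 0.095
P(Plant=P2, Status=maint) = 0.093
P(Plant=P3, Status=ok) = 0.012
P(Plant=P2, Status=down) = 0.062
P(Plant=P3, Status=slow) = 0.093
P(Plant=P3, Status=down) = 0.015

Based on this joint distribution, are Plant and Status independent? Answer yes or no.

no

P(Plant=P3) = 0.128 and P(Status=slow) = 0.272, so their product is 0.03482, but P(Plant=P3, Status=slow) = 0.093. Since these differ, Plant and Status are not independent.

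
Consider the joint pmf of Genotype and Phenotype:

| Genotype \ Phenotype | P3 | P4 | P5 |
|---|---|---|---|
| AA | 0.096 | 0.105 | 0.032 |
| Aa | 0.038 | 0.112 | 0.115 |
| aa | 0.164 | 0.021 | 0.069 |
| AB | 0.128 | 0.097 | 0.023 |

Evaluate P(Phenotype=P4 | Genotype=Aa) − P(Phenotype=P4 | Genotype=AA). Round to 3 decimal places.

P(Genotype=Aa) = 0.038 + 0.112 + 0.115 = 0.265; P(Phenotype=P4 | Genotype=Aa) = 0.112/0.265 = 0.4226.
P(Genotype=AA) = 0.096 + 0.105 + 0.032 = 0.233; P(Phenotype=P4 | Genotype=AA) = 0.105/0.233 = 0.4506.
Difference = -0.028.

-0.028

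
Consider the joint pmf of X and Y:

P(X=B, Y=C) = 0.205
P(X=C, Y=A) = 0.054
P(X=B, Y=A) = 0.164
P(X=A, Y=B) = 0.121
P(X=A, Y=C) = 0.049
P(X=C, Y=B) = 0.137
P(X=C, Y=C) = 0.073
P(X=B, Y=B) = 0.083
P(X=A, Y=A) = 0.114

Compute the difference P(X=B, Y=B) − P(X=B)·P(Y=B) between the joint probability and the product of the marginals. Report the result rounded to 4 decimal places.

-0.0711

P(X=B) = 0.164 + 0.083 + 0.205 = 0.452.
P(Y=B) = 0.121 + 0.083 + 0.137 = 0.341.
P(X=B, Y=B) − P(X=B)P(Y=B) = 0.083 − 0.452×0.341 = -0.0711.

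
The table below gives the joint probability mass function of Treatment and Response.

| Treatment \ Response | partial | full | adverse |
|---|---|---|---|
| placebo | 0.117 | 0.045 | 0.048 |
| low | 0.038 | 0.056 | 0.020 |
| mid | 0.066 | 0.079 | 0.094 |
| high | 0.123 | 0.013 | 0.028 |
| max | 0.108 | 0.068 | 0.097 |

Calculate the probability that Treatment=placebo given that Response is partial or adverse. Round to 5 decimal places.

0.22327

P(Response=partial) = 0.117 + 0.038 + 0.066 + 0.123 + 0.108 = 0.452.
P(Response=adverse) = 0.048 + 0.020 + 0.094 + 0.028 + 0.097 = 0.287.
P(Response ∈ {partial, adverse}) = 0.452 + 0.287 = 0.739; P(Treatment=placebo, Response ∈ {partial, adverse}) = 0.117 + 0.048 = 0.165.
P(Treatment=placebo | Response ∈ {partial, adverse}) = 0.165/0.739 = 0.22327.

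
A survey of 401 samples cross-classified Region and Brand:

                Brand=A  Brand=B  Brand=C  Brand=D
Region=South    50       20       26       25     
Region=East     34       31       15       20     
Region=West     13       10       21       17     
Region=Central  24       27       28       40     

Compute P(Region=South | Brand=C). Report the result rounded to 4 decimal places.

0.2889

Total with Brand=C: 26 + 15 + 21 + 28 = 90.
P(Region=South | Brand=C) = 26/90 = 0.2889.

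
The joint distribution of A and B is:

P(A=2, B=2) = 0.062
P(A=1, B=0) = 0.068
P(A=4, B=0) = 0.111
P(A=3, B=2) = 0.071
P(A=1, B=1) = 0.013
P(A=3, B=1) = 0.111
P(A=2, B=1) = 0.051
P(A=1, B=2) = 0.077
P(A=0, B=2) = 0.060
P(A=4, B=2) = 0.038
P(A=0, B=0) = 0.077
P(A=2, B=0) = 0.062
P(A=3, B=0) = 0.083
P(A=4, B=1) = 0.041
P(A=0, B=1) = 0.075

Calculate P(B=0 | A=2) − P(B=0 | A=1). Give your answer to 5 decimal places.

-0.07609

P(A=2) = 0.062 + 0.051 + 0.062 = 0.175; P(B=0 | A=2) = 0.062/0.175 = 0.354286.
P(A=1) = 0.068 + 0.013 + 0.077 = 0.158; P(B=0 | A=1) = 0.068/0.158 = 0.430380.
Difference = -0.07609.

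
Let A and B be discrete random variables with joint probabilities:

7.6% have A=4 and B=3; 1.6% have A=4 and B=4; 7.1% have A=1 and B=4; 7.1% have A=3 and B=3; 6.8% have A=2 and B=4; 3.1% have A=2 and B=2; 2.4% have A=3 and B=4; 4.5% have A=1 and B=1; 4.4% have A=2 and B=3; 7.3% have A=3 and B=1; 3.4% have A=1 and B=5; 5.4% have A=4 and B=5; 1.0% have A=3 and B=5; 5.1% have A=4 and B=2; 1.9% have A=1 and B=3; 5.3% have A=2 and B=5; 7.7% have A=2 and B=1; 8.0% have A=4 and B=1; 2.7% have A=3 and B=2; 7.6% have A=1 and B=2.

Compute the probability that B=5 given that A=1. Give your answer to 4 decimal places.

P(A=1) = 0.045 + 0.076 + 0.019 + 0.071 + 0.034 = 0.245.
P(B=5 | A=1) = 0.034/0.245 = 0.1388.

0.1388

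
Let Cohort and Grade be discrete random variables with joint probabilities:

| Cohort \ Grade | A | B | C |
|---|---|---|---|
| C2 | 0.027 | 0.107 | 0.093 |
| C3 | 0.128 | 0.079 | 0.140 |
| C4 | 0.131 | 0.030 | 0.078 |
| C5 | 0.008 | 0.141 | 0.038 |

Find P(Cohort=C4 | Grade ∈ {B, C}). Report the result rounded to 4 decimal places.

0.1530

P(Grade=B) = 0.107 + 0.079 + 0.030 + 0.141 = 0.357.
P(Grade=C) = 0.093 + 0.140 + 0.078 + 0.038 = 0.349.
P(Grade ∈ {B, C}) = 0.357 + 0.349 = 0.706; P(Cohort=C4, Grade ∈ {B, C}) = 0.030 + 0.078 = 0.108.
P(Cohort=C4 | Grade ∈ {B, C}) = 0.108/0.706 = 0.1530.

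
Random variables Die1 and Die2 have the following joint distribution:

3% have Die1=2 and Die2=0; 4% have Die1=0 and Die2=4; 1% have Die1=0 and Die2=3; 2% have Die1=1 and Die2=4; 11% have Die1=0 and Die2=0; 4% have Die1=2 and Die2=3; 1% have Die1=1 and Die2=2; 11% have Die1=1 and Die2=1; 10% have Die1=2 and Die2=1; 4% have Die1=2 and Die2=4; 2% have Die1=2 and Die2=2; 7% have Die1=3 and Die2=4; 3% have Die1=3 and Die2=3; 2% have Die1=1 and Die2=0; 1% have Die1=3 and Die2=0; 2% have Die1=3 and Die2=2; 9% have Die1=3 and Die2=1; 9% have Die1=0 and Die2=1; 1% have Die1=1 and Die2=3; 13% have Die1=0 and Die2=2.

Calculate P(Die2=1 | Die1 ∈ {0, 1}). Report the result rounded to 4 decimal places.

P(Die1=0) = 0.11 + 0.09 + 0.13 + 0.01 + 0.04 = 0.38.
P(Die1=1) = 0.02 + 0.11 + 0.01 + 0.01 + 0.02 = 0.17.
P(Die1 ∈ {0, 1}) = 0.38 + 0.17 = 0.55; P(Die2=1, Die1 ∈ {0, 1}) = 0.09 + 0.11 = 0.20.
P(Die2=1 | Die1 ∈ {0, 1}) = 0.20/0.55 = 0.3636.

0.3636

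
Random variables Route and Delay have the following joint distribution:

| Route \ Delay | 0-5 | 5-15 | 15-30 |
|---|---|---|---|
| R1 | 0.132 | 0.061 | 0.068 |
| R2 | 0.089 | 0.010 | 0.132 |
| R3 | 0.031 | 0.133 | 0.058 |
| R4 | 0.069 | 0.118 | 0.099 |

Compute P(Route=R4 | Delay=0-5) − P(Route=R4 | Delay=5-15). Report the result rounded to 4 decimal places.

P(Delay=0-5) = 0.132 + 0.089 + 0.031 + 0.069 = 0.321; P(Route=R4 | Delay=0-5) = 0.069/0.321 = 0.21495.
P(Delay=5-15) = 0.061 + 0.010 + 0.133 + 0.118 = 0.322; P(Route=R4 | Delay=5-15) = 0.118/0.322 = 0.36646.
Difference = -0.1515.

-0.1515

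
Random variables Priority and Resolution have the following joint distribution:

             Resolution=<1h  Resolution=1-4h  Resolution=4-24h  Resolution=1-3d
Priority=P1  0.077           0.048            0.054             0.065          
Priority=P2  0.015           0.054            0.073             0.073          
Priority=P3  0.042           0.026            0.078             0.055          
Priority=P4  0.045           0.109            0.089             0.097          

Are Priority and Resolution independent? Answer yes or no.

no

P(Priority=P1) = 0.244 and P(Resolution=<1h) = 0.179, so their product is 0.04368, but P(Priority=P1, Resolution=<1h) = 0.077. Since these differ, Priority and Resolution are not independent.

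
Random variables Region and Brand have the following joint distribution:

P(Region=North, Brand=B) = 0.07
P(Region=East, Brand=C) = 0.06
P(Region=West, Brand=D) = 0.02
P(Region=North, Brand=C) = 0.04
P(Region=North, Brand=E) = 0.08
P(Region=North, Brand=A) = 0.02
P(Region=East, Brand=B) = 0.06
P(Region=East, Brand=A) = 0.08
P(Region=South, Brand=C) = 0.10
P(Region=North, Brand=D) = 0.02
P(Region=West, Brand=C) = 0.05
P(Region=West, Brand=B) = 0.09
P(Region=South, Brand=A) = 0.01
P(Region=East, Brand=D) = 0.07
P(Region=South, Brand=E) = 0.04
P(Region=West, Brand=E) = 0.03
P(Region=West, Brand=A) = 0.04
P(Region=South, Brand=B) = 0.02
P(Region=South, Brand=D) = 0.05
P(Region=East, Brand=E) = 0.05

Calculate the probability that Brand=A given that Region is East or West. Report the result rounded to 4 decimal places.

0.2182

P(Region=East) = 0.08 + 0.06 + 0.06 + 0.07 + 0.05 = 0.32.
P(Region=West) = 0.04 + 0.09 + 0.05 + 0.02 + 0.03 = 0.23.
P(Region ∈ {East, West}) = 0.32 + 0.23 = 0.55; P(Brand=A, Region ∈ {East, West}) = 0.08 + 0.04 = 0.12.
P(Brand=A | Region ∈ {East, West}) = 0.12/0.55 = 0.2182.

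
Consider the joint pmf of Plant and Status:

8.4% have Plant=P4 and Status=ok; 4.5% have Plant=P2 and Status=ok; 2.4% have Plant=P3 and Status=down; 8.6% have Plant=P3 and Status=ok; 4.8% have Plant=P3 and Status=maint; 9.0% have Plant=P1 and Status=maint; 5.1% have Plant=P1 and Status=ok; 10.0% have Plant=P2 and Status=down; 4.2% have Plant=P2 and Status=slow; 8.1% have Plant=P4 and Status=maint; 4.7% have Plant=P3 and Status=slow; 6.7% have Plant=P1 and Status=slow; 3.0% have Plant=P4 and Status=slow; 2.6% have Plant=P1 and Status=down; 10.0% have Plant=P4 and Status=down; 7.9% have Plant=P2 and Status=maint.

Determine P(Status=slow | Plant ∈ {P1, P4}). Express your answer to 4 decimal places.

0.1834

P(Plant=P1) = 0.051 + 0.067 + 0.026 + 0.090 = 0.234.
P(Plant=P4) = 0.084 + 0.030 + 0.100 + 0.081 = 0.295.
P(Plant ∈ {P1, P4}) = 0.234 + 0.295 = 0.529; P(Status=slow, Plant ∈ {P1, P4}) = 0.067 + 0.030 = 0.097.
P(Status=slow | Plant ∈ {P1, P4}) = 0.097/0.529 = 0.1834.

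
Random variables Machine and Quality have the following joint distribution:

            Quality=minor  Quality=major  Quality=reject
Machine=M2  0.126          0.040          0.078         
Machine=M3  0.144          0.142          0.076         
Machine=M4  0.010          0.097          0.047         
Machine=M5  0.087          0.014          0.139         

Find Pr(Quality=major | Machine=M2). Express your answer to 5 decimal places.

P(Machine=M2) = 0.126 + 0.040 + 0.078 = 0.244.
P(Quality=major | Machine=M2) = 0.040/0.244 = 0.16393.

0.16393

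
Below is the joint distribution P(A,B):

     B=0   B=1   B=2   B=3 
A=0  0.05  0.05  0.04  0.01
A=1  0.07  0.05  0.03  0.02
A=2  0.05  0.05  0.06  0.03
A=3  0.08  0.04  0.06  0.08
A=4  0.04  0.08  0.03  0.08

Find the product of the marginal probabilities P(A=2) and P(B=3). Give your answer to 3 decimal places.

P(A=2) = 0.05 + 0.05 + 0.06 + 0.03 = 0.19.
P(B=3) = 0.01 + 0.02 + 0.03 + 0.08 + 0.08 = 0.22.
Product: 0.19 × 0.22 = 0.042.

0.042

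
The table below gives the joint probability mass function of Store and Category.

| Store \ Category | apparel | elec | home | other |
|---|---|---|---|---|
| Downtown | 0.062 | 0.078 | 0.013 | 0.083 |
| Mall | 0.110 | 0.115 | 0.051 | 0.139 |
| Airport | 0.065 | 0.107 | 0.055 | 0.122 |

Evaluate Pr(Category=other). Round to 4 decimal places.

0.3440

P(Category=other) = 0.083 + 0.139 + 0.122 = 0.344.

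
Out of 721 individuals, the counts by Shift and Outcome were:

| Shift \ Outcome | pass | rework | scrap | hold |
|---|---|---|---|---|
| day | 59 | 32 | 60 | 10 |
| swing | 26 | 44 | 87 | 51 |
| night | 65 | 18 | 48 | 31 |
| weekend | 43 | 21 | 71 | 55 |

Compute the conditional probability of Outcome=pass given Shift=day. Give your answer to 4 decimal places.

Total with Shift=day: 59 + 32 + 60 + 10 = 161.
P(Outcome=pass | Shift=day) = 59/161 = 0.3665.

0.3665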